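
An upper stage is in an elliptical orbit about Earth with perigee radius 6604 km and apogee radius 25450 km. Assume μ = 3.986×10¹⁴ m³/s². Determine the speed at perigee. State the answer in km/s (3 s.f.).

v ≈ 9.79 km/s

Semi-major axis a = (r_p + r_a)/2 = 16027 km = 1.603×10⁷ m.
Vis-viva: v² = μ(2/r − 1/a) = 3.986×10¹⁴ × (3.028×10⁻⁷ − 6.239×10⁻⁸) = 9.584×10⁷ m²/s².
v = 9790 m/s = 9.790 km/s.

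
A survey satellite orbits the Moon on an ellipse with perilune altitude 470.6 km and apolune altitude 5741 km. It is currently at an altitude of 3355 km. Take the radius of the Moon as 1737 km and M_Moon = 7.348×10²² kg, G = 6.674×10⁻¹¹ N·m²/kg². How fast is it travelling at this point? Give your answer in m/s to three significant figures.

μ = GM = 6.674×10⁻¹¹ × 7.348×10²² = 4.904×10¹² m³/s².
r_p = 1737 + 470.6 = 2207.6 km = 2.2076×10⁶ m.
r_a = 1737 + 5741 = 7478.0 km = 7.4780×10⁶ m.
r = 1737 + 3355 = 5092.0 km = 5.092×10⁶ m.
Semi-major axis a = (r_p + r_a)/2 = 4842.8 km = 4.843×10⁶ m.
Vis-viva: v² = μ(2/r − 1/a) = 4.904×10¹² × (3.928×10⁻⁷ − 2.065×10⁻⁷) = 9.135×10⁵ m²/s².
v = 955.8 m/s.

v ≈ 956 m/s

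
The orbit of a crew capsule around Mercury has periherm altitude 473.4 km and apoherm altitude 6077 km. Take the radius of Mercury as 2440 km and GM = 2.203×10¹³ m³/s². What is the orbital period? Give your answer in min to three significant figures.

r_p = 2440 + 473.4 = 2913.4 km = 2.9134×10⁶ m.
r_a = 2440 + 6077 = 8517.0 km = 8.5170×10⁶ m.
Semi-major axis a = (r_p + r_a)/2 = (2913.4 + 8517.0)/2 = 5715.2 km = 5.715×10⁶ m.
By Kepler's third law T = 2π√(a³/μ) = 2π × 2.911×10³ = 1.829×10⁴ s.
= 304.8 min.

T ≈ 305 min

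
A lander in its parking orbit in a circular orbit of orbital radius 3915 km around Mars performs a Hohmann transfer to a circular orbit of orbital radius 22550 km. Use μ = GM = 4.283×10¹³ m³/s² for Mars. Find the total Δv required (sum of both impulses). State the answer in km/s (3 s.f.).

Δv_total ≈ 1.64 km/s

r₁ = 3915 km = 3.915×10⁶ m.
r₂ = 22550 km = 2.255×10⁷ m.
Transfer ellipse a_t = (r₁ + r₂)/2 = 1.323×10⁷ m.
At r₁: circular v_c1 = √(μ/r₁) = 3308 m/s; transfer-periapsis v_p = √[μ(2/r₁ − 1/a_t)] = 4318 m/s.
Δv₁ = v_p − v_c1 = 1010 m/s.
At r₂: circular v_c2 = √(μ/r₂) = 1378 m/s; transfer-apoapsis v_a = √[μ(2/r₂ − 1/a_t)] = 749.6 m/s.
Δv₂ = v_c2 − v_a = 628.5 m/s.
Total Δv = Δv₁ + Δv₂ = 1639 m/s = 1.639 km/s.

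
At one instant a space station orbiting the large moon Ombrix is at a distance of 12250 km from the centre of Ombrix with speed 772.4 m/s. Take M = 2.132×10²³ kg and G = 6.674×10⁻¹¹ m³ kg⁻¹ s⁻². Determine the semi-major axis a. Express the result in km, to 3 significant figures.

a ≈ 8240 km

μ = GM = 6.674×10⁻¹¹ × 2.132×10²³ = 1.423×10¹³ m³/s².
r = 1.225×10⁷ m.
Specific orbital energy ε = v²/2 − μ/r = (772.4)²/2 − 1.423×10¹³/1.225×10⁷ = -8.632×10⁵ J/kg.
Since ε = −μ/(2a), a = −μ/(2ε) = 8.242×10⁶ m = 8241.5 km.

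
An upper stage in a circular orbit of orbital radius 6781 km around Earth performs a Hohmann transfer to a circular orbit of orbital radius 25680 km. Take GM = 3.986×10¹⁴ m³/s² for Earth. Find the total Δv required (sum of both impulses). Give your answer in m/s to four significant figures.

Δv_total ≈ 3370 m/s

r₁ = 6781 km = 6.781×10⁶ m.
r₂ = 25680 km = 2.568×10⁷ m.
Transfer ellipse a_t = (r₁ + r₂)/2 = 1.623×10⁷ m.
At r₁: circular v_c1 = √(μ/r₁) = 7667 m/s; transfer-perigee v_p = √[μ(2/r₁ − 1/a_t)] = 9644 m/s.
Δv₁ = v_p − v_c1 = 1977 m/s.
At r₂: circular v_c2 = √(μ/r₂) = 3940 m/s; transfer-apogee v_a = √[μ(2/r₂ − 1/a_t)] = 2547 m/s.
Δv₂ = v_c2 − v_a = 1393 m/s.
Total Δv = Δv₁ + Δv₂ = 3370 m/s.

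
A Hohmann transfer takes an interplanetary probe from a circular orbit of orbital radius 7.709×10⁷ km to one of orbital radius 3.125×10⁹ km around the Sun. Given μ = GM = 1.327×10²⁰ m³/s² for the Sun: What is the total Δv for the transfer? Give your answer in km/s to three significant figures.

r₁ = 7.709×10⁷ km = 7.709×10¹⁰ m.
r₂ = 3.125×10⁹ km = 3.125×10¹² m.
Transfer ellipse a_t = (r₁ + r₂)/2 = 1.601×10¹² m.
At r₁: circular v_c1 = √(μ/r₁) = 41490 m/s; transfer-perihelion v_p = √[μ(2/r₁ − 1/a_t)] = 57960 m/s.
Δv₁ = v_p − v_c1 = 16470 m/s.
At r₂: circular v_c2 = √(μ/r₂) = 6516 m/s; transfer-aphelion v_a = √[μ(2/r₂ − 1/a_t)] = 1430 m/s.
Δv₂ = v_c2 − v_a = 5087 m/s.
Total Δv = Δv₁ + Δv₂ = 21560 m/s = 21.56 km/s.

Δv_total ≈ 21.6 km/s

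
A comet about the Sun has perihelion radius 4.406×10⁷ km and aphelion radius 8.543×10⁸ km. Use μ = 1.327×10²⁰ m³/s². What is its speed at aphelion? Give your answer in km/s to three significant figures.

Semi-major axis a = (r_p + r_a)/2 = 4.4918×10⁸ km = 4.492×10¹¹ m.
Vis-viva: v² = μ(2/r − 1/a) = 1.327×10²⁰ × (2.341×10⁻¹² − 2.226×10⁻¹²) = 1.524×10⁷ m²/s².
v = 3903 m/s = 3.903 km/s.

v ≈ 3.90 km/s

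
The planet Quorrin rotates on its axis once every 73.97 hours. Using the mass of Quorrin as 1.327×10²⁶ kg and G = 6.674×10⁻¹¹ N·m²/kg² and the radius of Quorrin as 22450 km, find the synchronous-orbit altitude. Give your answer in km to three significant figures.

h_sync ≈ 2.29×10⁵ km

μ = GM = 6.674×10⁻¹¹ × 1.327×10²⁶ = 8.856×10¹⁵ m³/s².
T = 73.97 hours = 2.663×10⁵ s.
A synchronous orbit has period T, so by Kepler's third law a = (μT²/4π²)^(1/3).
μT²/4π² = 8.856×10¹⁵ × (2.663×10⁵)² / 39.48 = 1.591×10²⁵ m³.
a = 2.515×10⁸ m = 2.5150×10⁵ km.
Altitude h = a − R = 2.5150×10⁵ − 22450 = 2.2905×10⁵ km.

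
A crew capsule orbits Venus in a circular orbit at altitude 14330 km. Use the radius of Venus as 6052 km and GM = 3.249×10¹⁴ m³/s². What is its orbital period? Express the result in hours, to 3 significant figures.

T ≈ 8.91 hours

r = 6052 + 14330 = 20382 km = 2.0382×10⁷ m.
Kepler's third law: T = 2π√(r³/μ) = 2π√((2.038×10⁷)³ / 3.249×10¹⁴).
r³/μ = 2.606×10⁷ s², so T = 2π × 5.105×10³ = 3.208×10⁴ s.
Converting: 3.208×10⁴ s ÷ 3600 = 8.910 hours.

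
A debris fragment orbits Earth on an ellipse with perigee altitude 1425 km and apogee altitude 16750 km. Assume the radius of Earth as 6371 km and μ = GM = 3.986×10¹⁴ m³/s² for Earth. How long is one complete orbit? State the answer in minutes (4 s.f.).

r_p = 6371 + 1425 = 7796.0 km = 7.7960×10⁶ m.
r_a = 6371 + 16750 = 23121 km = 2.3121×10⁷ m.
Semi-major axis a = (r_p + r_a)/2 = (7796.0 + 23121)/2 = 15458 km = 1.546×10⁷ m.
By Kepler's third law T = 2π√(a³/μ) = 2π × 3.044×10³ = 1.913×10⁴ s.
= 318.8 minutes.

T ≈ 318.8 minutes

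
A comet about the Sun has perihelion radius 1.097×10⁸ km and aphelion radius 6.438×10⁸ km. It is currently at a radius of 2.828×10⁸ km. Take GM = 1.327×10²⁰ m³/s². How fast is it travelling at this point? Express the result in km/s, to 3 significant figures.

v ≈ 24.2 km/s

Semi-major axis a = (r_p + r_a)/2 = 3.7675×10⁸ km = 3.768×10¹¹ m.
Vis-viva: v² = μ(2/r − 1/a) = 1.327×10²⁰ × (7.072×10⁻¹² − 2.654×10⁻¹²) = 5.862×10⁸ m²/s².
v = 24210 m/s = 24.21 km/s.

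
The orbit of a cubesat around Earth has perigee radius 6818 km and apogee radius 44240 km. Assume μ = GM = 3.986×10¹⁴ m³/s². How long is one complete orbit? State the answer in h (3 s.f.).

Semi-major axis a = (r_p + r_a)/2 = (6818.0 + 44240)/2 = 25529 km = 2.553×10⁷ m.
By Kepler's third law T = 2π√(a³/μ) = 2π × 6.461×10³ = 4.059×10⁴ s.
= 11.28 h.

T ≈ 11.3 h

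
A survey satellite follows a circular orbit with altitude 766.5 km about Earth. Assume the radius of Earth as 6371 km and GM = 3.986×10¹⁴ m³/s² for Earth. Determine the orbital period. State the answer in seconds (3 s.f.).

r = 6371 + 766.5 = 7137.5 km = 7.1375×10⁶ m.
Kepler's third law: T = 2π√(r³/μ) = 2π√((7.138×10⁶)³ / 3.986×10¹⁴).
r³/μ = 9.122×10⁵ s², so T = 2π × 9.551×10² = 6.001×10³ s.

T ≈ 6000 seconds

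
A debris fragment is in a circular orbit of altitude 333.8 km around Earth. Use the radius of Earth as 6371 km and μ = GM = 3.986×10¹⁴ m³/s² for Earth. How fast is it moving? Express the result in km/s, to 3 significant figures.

v ≈ 7.71 km/s

r = 6371 + 333.8 = 6704.8 km = 6.7048×10⁶ m.
For a circular orbit v = √(μ/r) = √(3.986×10¹⁴ / 6.705×10⁶) = √(5.945×10⁷) = 7710 m/s.
That is 7.710 km/s.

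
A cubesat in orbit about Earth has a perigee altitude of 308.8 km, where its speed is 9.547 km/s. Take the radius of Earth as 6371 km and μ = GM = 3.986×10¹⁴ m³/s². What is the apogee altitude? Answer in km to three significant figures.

apogee altitude ≈ 15200 km

r_p = 6371 + 308.8 = 6679.8 km = 6.680×10⁶ m.
Specific energy ε = v²/2 − μ/r = -1.410×10⁷ J/kg, so a = −μ/(2ε) = 1.413×10⁷ m.
The apsides satisfy r_p + r_a = 2a, so the apogee radius is 2a − r_p = 2.159×10⁷ m = 21590 km.
Apogee altitude = 21590 − 6371 = 15219 km.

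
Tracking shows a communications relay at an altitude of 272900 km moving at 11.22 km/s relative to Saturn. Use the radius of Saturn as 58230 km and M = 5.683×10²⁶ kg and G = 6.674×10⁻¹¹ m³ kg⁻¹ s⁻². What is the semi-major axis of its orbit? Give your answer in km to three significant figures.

μ = GM = 6.674×10⁻¹¹ × 5.683×10²⁶ = 3.793×10¹⁶ m³/s².
r = 58230 + 272900 = 3.3113×10⁵ km = 3.311×10⁸ m.
Vis-viva rearranged: 1/a = 2/r − v²/μ = 6.040×10⁻⁹ − 3.319×10⁻⁹ = 2.721×10⁻⁹ m⁻¹.
a = 3.675×10⁸ m = 3.6754×10⁵ km.

a ≈ 3.68×10⁵ km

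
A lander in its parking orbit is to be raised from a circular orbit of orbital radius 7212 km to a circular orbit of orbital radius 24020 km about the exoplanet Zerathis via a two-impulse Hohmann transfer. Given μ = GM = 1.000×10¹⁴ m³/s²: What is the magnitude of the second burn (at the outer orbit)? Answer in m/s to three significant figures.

Δv ≈ 654 m/s

r₁ = 7212 km = 7.212×10⁶ m.
r₂ = 24020 km = 2.402×10⁷ m.
Transfer ellipse a_t = (r₁ + r₂)/2 = 1.562×10⁷ m.
At r₁: circular v_c1 = √(μ/r₁) = 3724 m/s; transfer-periapsis v_p = √[μ(2/r₁ − 1/a_t)] = 4618 m/s.
At r₂: circular v_c2 = √(μ/r₂) = 2040 m/s; transfer-apoapsis v_a = √[μ(2/r₂ − 1/a_t)] = 1387 m/s.
Δv₂ = v_c2 − v_a = 653.8 m/s.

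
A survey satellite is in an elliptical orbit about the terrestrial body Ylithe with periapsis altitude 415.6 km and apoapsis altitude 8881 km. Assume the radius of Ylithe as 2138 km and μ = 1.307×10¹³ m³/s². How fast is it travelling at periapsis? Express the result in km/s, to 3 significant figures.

v ≈ 2.88 km/s

r_p = 2138 + 415.6 = 2553.6 km = 2.5536×10⁶ m.
r_a = 2138 + 8881 = 11019 km = 1.1019×10⁷ m.
Semi-major axis a = (r_p + r_a)/2 = 6786.3 km = 6.786×10⁶ m.
Vis-viva: v² = μ(2/r − 1/a) = 1.307×10¹³ × (7.832×10⁻⁷ − 1.474×10⁻⁷) = 8.311×10⁶ m²/s².
v = 2883 m/s = 2.883 km/s.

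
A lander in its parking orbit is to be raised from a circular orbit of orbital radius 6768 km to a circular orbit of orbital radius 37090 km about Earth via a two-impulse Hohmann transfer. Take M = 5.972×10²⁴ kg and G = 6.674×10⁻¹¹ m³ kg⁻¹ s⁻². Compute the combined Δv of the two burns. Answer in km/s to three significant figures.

Δv_total ≈ 3.76 km/s

μ = GM = 6.674×10⁻¹¹ × 5.972×10²⁴ = 3.986×10¹⁴ m³/s².
r₁ = 6768 km = 6.768×10⁶ m.
r₂ = 37090 km = 3.709×10⁷ m.
Transfer ellipse a_t = (r₁ + r₂)/2 = 2.193×10⁷ m.
At r₁: circular v_c1 = √(μ/r₁) = 7674 m/s; transfer-perigee v_p = √[μ(2/r₁ − 1/a_t)] = 9980 m/s.
Δv₁ = v_p − v_c1 = 2306 m/s.
At r₂: circular v_c2 = √(μ/r₂) = 3278 m/s; transfer-apogee v_a = √[μ(2/r₂ − 1/a_t)] = 1821 m/s.
Δv₂ = v_c2 − v_a = 1457 m/s.
Total Δv = Δv₁ + Δv₂ = 3763 m/s = 3.763 km/s.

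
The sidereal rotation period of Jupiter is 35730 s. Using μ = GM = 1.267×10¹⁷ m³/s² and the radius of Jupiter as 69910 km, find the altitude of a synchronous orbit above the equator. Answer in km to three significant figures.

h_sync ≈ 90100 km

A synchronous orbit has period T, so by Kepler's third law a = (μT²/4π²)^(1/3).
μT²/4π² = 1.267×10¹⁷ × (3.573×10⁴)² / 39.48 = 4.097×10²⁴ m³.
a = 1.600×10⁸ m = 1.6002×10⁵ km.
Altitude h = a − R = 1.6002×10⁵ − 69910 = 90105 km.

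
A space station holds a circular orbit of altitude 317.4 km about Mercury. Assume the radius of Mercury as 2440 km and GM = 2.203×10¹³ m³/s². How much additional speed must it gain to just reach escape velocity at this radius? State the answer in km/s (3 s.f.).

r = 2440 + 317.4 = 2757.4 km = 2.7574×10⁶ m.
Circular speed v_c = √(μ/r) = 2827 m/s.
Escape speed v_esc = √(2μ/r) = √2 × v_c = 3997 m/s.
Δv = v_esc − v_c = 1171 m/s = 1.171 km/s.

Δv ≈ 1.17 km/s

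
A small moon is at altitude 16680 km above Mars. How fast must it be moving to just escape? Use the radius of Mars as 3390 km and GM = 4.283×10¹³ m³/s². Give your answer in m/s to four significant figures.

v_esc ≈ 2066 m/s

r = 3390 + 16680 = 20070 km = 2.0070×10⁷ m.
Escape speed v_esc = √(2μ/r) = √(2 × 4.283×10¹³ / 2.007×10⁷) = √(4.268×10⁶) = 2066 m/s.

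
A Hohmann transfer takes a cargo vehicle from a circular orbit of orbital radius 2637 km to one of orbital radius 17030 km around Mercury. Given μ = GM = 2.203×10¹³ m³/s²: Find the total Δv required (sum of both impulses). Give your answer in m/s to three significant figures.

Δv_total ≈ 1460 m/s

r₁ = 2637 km = 2.637×10⁶ m.
r₂ = 17030 km = 1.703×10⁷ m.
Transfer ellipse a_t = (r₁ + r₂)/2 = 9.834×10⁶ m.
At r₁: circular v_c1 = √(μ/r₁) = 2890 m/s; transfer-periherm v_p = √[μ(2/r₁ − 1/a_t)] = 3804 m/s.
Δv₁ = v_p − v_c1 = 913.3 m/s.
At r₂: circular v_c2 = √(μ/r₂) = 1137 m/s; transfer-apoherm v_a = √[μ(2/r₂ − 1/a_t)] = 589.0 m/s.
Δv₂ = v_c2 − v_a = 548.4 m/s.
Total Δv = Δv₁ + Δv₂ = 1462 m/s.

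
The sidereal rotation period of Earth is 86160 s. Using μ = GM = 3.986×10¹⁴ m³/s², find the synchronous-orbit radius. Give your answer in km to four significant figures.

A synchronous orbit has period T, so by Kepler's third law a = (μT²/4π²)^(1/3).
μT²/4π² = 3.986×10¹⁴ × (8.616×10⁴)² / 39.48 = 7.495×10²² m³.
a = 4.216×10⁷ m = 42163 km.

r_sync ≈ 42160 km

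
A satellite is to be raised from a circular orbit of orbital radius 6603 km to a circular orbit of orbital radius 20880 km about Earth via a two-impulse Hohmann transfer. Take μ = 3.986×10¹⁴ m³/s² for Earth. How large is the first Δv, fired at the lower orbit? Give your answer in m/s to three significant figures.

r₁ = 6603 km = 6.603×10⁶ m.
r₂ = 20880 km = 2.088×10⁷ m.
Transfer ellipse a_t = (r₁ + r₂)/2 = 1.374×10⁷ m.
At r₁: circular v_c1 = √(μ/r₁) = 7770 m/s; transfer-perigee v_p = √[μ(2/r₁ − 1/a_t)] = 9577 m/s.
Δv₁ = v_p − v_c1 = 1808 m/s.

Δv ≈ 1810 m/s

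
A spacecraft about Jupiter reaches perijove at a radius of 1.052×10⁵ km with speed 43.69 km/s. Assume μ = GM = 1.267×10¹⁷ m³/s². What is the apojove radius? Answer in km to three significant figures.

r_p = 1.052×10⁸ m.
Specific energy ε = v²/2 − μ/r = -2.500×10⁸ J/kg, so a = −μ/(2ε) = 2.534×10⁸ m.
The apsides satisfy r_p + r_a = 2a, so the apojove radius is 2a − r_p = 4.017×10⁸ m = 4.0167×10⁵ km.

apojove radius ≈ 4.02×10⁵ km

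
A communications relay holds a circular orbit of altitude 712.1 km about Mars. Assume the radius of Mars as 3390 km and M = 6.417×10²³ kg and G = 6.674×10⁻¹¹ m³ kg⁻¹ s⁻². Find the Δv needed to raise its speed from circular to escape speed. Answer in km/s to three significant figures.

μ = GM = 6.674×10⁻¹¹ × 6.417×10²³ = 4.283×10¹³ m³/s².
r = 3390 + 712.1 = 4102.1 km = 4.1021×10⁶ m.
Circular speed v_c = √(μ/r) = 3231 m/s.
Escape speed v_esc = √(2μ/r) = √2 × v_c = 4570 m/s.
Δv = v_esc − v_c = 1338 m/s = 1.338 km/s.

Δv ≈ 1.34 km/s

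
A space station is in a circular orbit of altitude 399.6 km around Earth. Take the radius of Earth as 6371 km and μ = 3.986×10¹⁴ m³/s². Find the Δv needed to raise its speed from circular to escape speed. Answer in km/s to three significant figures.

Δv ≈ 3.18 km/s

r = 6371 + 399.6 = 6770.6 km = 6.7706×10⁶ m.
Circular speed v_c = √(μ/r) = 7673 m/s.
Escape speed v_esc = √(2μ/r) = √2 × v_c = 10850 m/s.
Δv = v_esc − v_c = 3178 m/s = 3.178 km/s.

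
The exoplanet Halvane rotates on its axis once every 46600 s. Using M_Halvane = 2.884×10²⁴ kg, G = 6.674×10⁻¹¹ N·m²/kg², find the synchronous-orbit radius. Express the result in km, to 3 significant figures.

r_sync ≈ 22000 km

μ = GM = 6.674×10⁻¹¹ × 2.884×10²⁴ = 1.925×10¹⁴ m³/s².
A synchronous orbit has period T, so by Kepler's third law a = (μT²/4π²)^(1/3).
μT²/4π² = 1.925×10¹⁴ × (4.660×10⁴)² / 39.48 = 1.059×10²² m³.
a = 2.196×10⁷ m = 21958 km.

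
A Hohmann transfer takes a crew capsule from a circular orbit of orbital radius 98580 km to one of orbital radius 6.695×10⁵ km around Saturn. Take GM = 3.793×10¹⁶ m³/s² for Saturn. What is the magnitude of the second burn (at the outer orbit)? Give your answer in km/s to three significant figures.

r₁ = 98580 km = 9.858×10⁷ m.
r₂ = 6.695×10⁵ km = 6.695×10⁸ m.
Transfer ellipse a_t = (r₁ + r₂)/2 = 3.840×10⁸ m.
At r₁: circular v_c1 = √(μ/r₁) = 19620 m/s; transfer-perikrone v_p = √[μ(2/r₁ − 1/a_t)] = 25900 m/s.
At r₂: circular v_c2 = √(μ/r₂) = 7527 m/s; transfer-apokrone v_a = √[μ(2/r₂ − 1/a_t)] = 3813 m/s.
Δv₂ = v_c2 − v_a = 3713 m/s.
= 3.713 km/s.

Δv ≈ 3.71 km/s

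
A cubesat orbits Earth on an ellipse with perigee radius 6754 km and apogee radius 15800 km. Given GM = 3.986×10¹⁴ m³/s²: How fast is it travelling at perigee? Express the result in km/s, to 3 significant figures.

Semi-major axis a = (r_p + r_a)/2 = 11277 km = 1.128×10⁷ m.
Vis-viva: v² = μ(2/r − 1/a) = 3.986×10¹⁴ × (2.961×10⁻⁷ − 8.868×10⁻⁸) = 8.269×10⁷ m²/s².
v = 9093 m/s = 9.093 km/s.

v ≈ 9.09 km/s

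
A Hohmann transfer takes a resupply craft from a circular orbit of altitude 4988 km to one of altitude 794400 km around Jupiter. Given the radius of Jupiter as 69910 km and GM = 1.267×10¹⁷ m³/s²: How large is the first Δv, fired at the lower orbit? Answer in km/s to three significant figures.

Δv ≈ 14.7 km/s

r₁ = 69910 + 4988 = 74898 km = 7.4898×10⁷ m.
r₂ = 69910 + 794400 = 864310 km = 8.6431×10⁸ m.
Transfer ellipse a_t = (r₁ + r₂)/2 = 4.696×10⁸ m.
At r₁: circular v_c1 = √(μ/r₁) = 41130 m/s; transfer-perijove v_p = √[μ(2/r₁ − 1/a_t)] = 55800 m/s.
Δv₁ = v_p − v_c1 = 14670 m/s.
= 14.67 km/s.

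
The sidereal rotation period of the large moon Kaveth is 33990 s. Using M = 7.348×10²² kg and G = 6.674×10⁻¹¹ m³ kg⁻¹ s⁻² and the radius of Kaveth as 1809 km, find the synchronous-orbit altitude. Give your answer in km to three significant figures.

μ = GM = 6.674×10⁻¹¹ × 7.348×10²² = 4.904×10¹² m³/s².
A synchronous orbit has period T, so by Kepler's third law a = (μT²/4π²)^(1/3).
μT²/4π² = 4.904×10¹² × (3.399×10⁴)² / 39.48 = 1.435×10²⁰ m³.
a = 5.236×10⁶ m = 5235.6 km.
Altitude h = a − R = 5235.6 − 1809 = 3426.6 km.

h_sync ≈ 3430 km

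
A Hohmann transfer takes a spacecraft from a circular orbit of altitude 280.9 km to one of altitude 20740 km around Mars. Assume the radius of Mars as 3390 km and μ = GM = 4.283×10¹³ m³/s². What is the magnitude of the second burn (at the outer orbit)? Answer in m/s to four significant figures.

Δv ≈ 647.6 m/s

r₁ = 3390 + 280.9 = 3670.9 km = 3.6709×10⁶ m.
r₂ = 3390 + 20740 = 24130 km = 2.4130×10⁷ m.
Transfer ellipse a_t = (r₁ + r₂)/2 = 1.390×10⁷ m.
At r₁: circular v_c1 = √(μ/r₁) = 3416 m/s; transfer-periapsis v_p = √[μ(2/r₁ − 1/a_t)] = 4500 m/s.
At r₂: circular v_c2 = √(μ/r₂) = 1332 m/s; transfer-apoapsis v_a = √[μ(2/r₂ − 1/a_t)] = 684.6 m/s.
Δv₂ = v_c2 − v_a = 647.6 m/s.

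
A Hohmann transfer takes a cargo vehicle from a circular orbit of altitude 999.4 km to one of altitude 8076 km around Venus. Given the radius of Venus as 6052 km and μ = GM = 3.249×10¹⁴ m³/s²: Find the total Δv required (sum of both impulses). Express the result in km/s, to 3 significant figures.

Δv_total ≈ 1.93 km/s

r₁ = 6052 + 999.4 = 7051.4 km = 7.0514×10⁶ m.
r₂ = 6052 + 8076 = 14128 km = 1.4128×10⁷ m.
Transfer ellipse a_t = (r₁ + r₂)/2 = 1.059×10⁷ m.
At r₁: circular v_c1 = √(μ/r₁) = 6788 m/s; transfer-periapsis v_p = √[μ(2/r₁ − 1/a_t)] = 7840 m/s.
Δv₁ = v_p − v_c1 = 1052 m/s.
At r₂: circular v_c2 = √(μ/r₂) = 4796 m/s; transfer-apoapsis v_a = √[μ(2/r₂ − 1/a_t)] = 3913 m/s.
Δv₂ = v_c2 − v_a = 882.3 m/s.
Total Δv = Δv₁ + Δv₂ = 1935 m/s = 1.935 km/s.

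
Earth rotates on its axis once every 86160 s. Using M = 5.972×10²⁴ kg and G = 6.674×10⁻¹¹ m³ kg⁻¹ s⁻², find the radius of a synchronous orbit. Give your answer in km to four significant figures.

μ = GM = 6.674×10⁻¹¹ × 5.972×10²⁴ = 3.986×10¹⁴ m³/s².
A synchronous orbit has period T, so by Kepler's third law a = (μT²/4π²)^(1/3).
μT²/4π² = 3.986×10¹⁴ × (8.616×10⁴)² / 39.48 = 7.495×10²² m³.
a = 4.216×10⁷ m = 42162 km.

r_sync ≈ 42160 km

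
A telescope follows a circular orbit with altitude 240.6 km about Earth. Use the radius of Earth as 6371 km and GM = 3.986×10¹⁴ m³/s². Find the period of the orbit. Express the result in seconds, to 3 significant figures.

T ≈ 5350 seconds

r = 6371 + 240.6 = 6611.6 km = 6.6116×10⁶ m.
Kepler's third law: T = 2π√(r³/μ) = 2π√((6.612×10⁶)³ / 3.986×10¹⁴).
r³/μ = 7.251×10⁵ s², so T = 2π × 8.515×10² = 5.350×10³ s.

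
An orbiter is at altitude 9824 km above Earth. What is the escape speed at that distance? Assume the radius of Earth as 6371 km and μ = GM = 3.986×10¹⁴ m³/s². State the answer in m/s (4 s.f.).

r = 6371 + 9824 = 16195 km = 1.6195×10⁷ m.
Escape speed v_esc = √(2μ/r) = √(2 × 3.986×10¹⁴ / 1.620×10⁷) = √(4.923×10⁷) = 7016 m/s.

v_esc ≈ 7016 m/s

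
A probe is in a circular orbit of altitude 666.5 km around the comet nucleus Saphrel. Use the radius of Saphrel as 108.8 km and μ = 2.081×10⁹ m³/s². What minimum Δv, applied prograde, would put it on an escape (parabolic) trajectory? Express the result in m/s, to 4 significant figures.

r = 108.8 + 666.5 = 775.30 km = 7.7530×10⁵ m.
Circular speed v_c = √(μ/r) = 51.81 m/s.
Escape speed v_esc = √(2μ/r) = √2 × v_c = 73.27 m/s.
Δv = v_esc − v_c = 21.46 m/s.

Δv ≈ 21.46 m/s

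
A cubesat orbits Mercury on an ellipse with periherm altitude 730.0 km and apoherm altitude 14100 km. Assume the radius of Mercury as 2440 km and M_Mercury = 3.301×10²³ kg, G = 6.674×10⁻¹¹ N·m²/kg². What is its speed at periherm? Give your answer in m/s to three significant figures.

μ = GM = 6.674×10⁻¹¹ × 3.301×10²³ = 2.203×10¹³ m³/s².
r_p = 2440 + 730.0 = 3170.0 km = 3.1700×10⁶ m.
r_a = 2440 + 14100 = 16540 km = 1.6540×10⁷ m.
Semi-major axis a = (r_p + r_a)/2 = 9855.0 km = 9.855×10⁶ m.
Vis-viva: v² = μ(2/r − 1/a) = 2.203×10¹³ × (6.309×10⁻⁷ − 1.015×10⁻⁷) = 1.166×10⁷ m²/s².
v = 3415 m/s.

v ≈ 3420 m/s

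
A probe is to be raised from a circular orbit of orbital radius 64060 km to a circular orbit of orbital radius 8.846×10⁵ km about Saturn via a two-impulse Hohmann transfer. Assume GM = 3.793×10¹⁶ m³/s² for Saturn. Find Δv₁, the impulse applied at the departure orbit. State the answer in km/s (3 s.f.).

Δv ≈ 8.90 km/s

r₁ = 64060 km = 6.406×10⁷ m.
r₂ = 8.846×10⁵ km = 8.846×10⁸ m.
Transfer ellipse a_t = (r₁ + r₂)/2 = 4.743×10⁸ m.
At r₁: circular v_c1 = √(μ/r₁) = 24330 m/s; transfer-perikrone v_p = √[μ(2/r₁ − 1/a_t)] = 33230 m/s.
Δv₁ = v_p − v_c1 = 8897 m/s.
= 8.897 km/s.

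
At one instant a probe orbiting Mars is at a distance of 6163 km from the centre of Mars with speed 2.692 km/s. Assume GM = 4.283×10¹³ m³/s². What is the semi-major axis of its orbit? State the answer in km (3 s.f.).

a ≈ 6440 km

r = 6.163×10⁶ m.
Specific orbital energy ε = v²/2 − μ/r = (2692)²/2 − 4.283×10¹³/6.163×10⁶ = -3.326×10⁶ J/kg.
Since ε = −μ/(2a), a = −μ/(2ε) = 6.438×10⁶ m = 6438.5 km.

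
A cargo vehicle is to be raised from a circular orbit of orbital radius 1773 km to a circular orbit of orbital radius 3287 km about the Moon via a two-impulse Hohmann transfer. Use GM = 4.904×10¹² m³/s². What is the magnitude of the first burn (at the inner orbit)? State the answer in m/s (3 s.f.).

r₁ = 1773 km = 1.773×10⁶ m.
r₂ = 3287 km = 3.287×10⁶ m.
Transfer ellipse a_t = (r₁ + r₂)/2 = 2.530×10⁶ m.
At r₁: circular v_c1 = √(μ/r₁) = 1663 m/s; transfer-perilune v_p = √[μ(2/r₁ − 1/a_t)] = 1896 m/s.
Δv₁ = v_p − v_c1 = 232.6 m/s.

Δv ≈ 233 m/s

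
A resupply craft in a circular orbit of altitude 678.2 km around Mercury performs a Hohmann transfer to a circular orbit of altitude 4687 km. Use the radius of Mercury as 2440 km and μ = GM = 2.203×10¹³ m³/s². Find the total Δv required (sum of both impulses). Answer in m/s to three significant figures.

r₁ = 2440 + 678.2 = 3118.2 km = 3.1182×10⁶ m.
r₂ = 2440 + 4687 = 7127.0 km = 7.1270×10⁶ m.
Transfer ellipse a_t = (r₁ + r₂)/2 = 5.123×10⁶ m.
At r₁: circular v_c1 = √(μ/r₁) = 2658 m/s; transfer-periherm v_p = √[μ(2/r₁ − 1/a_t)] = 3135 m/s.
Δv₁ = v_p − v_c1 = 477.2 m/s.
At r₂: circular v_c2 = √(μ/r₂) = 1758 m/s; transfer-apoherm v_a = √[μ(2/r₂ − 1/a_t)] = 1372 m/s.
Δv₂ = v_c2 − v_a = 386.4 m/s.
Total Δv = Δv₁ + Δv₂ = 863.6 m/s.

Δv_total ≈ 864 m/s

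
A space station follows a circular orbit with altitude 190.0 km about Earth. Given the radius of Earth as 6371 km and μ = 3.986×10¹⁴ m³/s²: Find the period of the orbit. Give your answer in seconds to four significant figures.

T ≈ 5289 seconds

r = 6371 + 190.0 = 6561.0 km = 6.5610×10⁶ m.
Kepler's third law: T = 2π√(r³/μ) = 2π√((6.561×10⁶)³ / 3.986×10¹⁴).
r³/μ = 7.086×10⁵ s², so T = 2π × 8.418×10² = 5.289×10³ s.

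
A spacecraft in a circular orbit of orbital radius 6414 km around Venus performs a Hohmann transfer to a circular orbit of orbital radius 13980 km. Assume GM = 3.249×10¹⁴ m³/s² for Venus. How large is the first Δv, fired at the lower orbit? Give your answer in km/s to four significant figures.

Δv ≈ 1.216 km/s

r₁ = 6414 km = 6.414×10⁶ m.
r₂ = 13980 km = 1.398×10⁷ m.
Transfer ellipse a_t = (r₁ + r₂)/2 = 1.020×10⁷ m.
At r₁: circular v_c1 = √(μ/r₁) = 7117 m/s; transfer-periapsis v_p = √[μ(2/r₁ − 1/a_t)] = 8334 m/s.
Δv₁ = v_p − v_c1 = 1216 m/s.
= 1.216 km/s.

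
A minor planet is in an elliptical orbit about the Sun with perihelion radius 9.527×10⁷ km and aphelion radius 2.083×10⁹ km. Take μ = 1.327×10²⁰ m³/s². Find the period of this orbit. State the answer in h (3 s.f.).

T ≈ 172000 h

Semi-major axis a = (r_p + r_a)/2 = (9.5270×10⁷ + 2.0830×10⁹)/2 = 1.0891×10⁹ km = 1.089×10¹² m.
By Kepler's third law T = 2π√(a³/μ) = 2π × 9.867×10⁷ = 6.200×10⁸ s.
= 1.722×10⁵ h.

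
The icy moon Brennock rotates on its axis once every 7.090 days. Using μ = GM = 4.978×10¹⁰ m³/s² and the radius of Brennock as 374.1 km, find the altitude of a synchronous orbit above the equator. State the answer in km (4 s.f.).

h_sync ≈ 7418 km

T = 7.090 days = 6.126×10⁵ s.
A synchronous orbit has period T, so by Kepler's third law a = (μT²/4π²)^(1/3).
μT²/4π² = 4.978×10¹⁰ × (6.126×10⁵)² / 39.48 = 4.732×10²⁰ m³.
a = 7.792×10⁶ m = 7792.4 km.
Altitude h = a − R = 7792.4 − 374.1 = 7418.3 km.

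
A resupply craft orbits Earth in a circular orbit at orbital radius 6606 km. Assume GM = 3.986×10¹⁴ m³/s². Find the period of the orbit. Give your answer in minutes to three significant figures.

T ≈ 89.1 minutes

r = 6606 km = 6.606×10⁶ m.
Kepler's third law: T = 2π√(r³/μ) = 2π√((6.606×10⁶)³ / 3.986×10¹⁴).
r³/μ = 7.232×10⁵ s², so T = 2π × 8.504×10² = 5.343×10³ s.
Converting: 5.343×10³ s ÷ 60.00 = 89.06 minutes.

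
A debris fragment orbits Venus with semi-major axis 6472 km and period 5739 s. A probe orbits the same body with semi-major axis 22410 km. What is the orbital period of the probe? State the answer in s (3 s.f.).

Kepler's third law: T² ∝ a³, so T₂ = T₁ (a₂/a₁)^(3/2).
a₂/a₁ = 3.463, (a₂/a₁)^(3/2) = 6.443.
T₂ = 5739 × 6.443 = 36980 s.

T₂ ≈ 37000 s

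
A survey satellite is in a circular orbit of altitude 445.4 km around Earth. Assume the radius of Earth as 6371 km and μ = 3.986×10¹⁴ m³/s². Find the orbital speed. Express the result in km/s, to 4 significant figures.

v ≈ 7.647 km/s

r = 6371 + 445.4 = 6816.4 km = 6.8164×10⁶ m.
For a circular orbit v = √(μ/r) = √(3.986×10¹⁴ / 6.816×10⁶) = √(5.848×10⁷) = 7647 m/s.
That is 7.647 km/s.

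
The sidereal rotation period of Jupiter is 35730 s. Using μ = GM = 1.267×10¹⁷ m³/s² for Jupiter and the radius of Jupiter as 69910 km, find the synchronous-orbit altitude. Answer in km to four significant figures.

h_sync ≈ 90110 km

A synchronous orbit has period T, so by Kepler's third law a = (μT²/4π²)^(1/3).
μT²/4π² = 1.267×10¹⁷ × (3.573×10⁴)² / 39.48 = 4.097×10²⁴ m³.
a = 1.600×10⁸ m = 1.6002×10⁵ km.
Altitude h = a − R = 1.6002×10⁵ − 69910 = 90105 km.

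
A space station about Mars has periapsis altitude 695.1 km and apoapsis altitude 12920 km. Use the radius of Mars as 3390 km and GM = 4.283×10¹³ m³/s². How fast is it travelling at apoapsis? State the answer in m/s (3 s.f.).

v ≈ 1030 m/s

r_p = 3390 + 695.1 = 4085.1 km = 4.0851×10⁶ m.
r_a = 3390 + 12920 = 16310 km = 1.6310×10⁷ m.
Semi-major axis a = (r_p + r_a)/2 = 10198 km = 1.020×10⁷ m.
Vis-viva: v² = μ(2/r − 1/a) = 4.283×10¹³ × (1.226×10⁻⁷ − 9.806×10⁻⁸) = 1.052×10⁶ m²/s².
v = 1026 m/s.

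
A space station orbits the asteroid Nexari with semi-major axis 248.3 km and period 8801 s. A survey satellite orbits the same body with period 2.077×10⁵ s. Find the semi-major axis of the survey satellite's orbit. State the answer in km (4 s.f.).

a₂ ≈ 2043 km

Kepler's third law: a³ ∝ T², so a₂ = a₁ (T₂/T₁)^(2/3).
T₂/T₁ = 23.60, (T₂/T₁)^(2/3) = 8.228.
a₂ = 248.3 × 8.228 = 2043 km.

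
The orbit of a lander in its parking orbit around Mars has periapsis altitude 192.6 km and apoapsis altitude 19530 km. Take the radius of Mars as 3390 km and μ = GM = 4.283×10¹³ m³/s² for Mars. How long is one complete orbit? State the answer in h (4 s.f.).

T ≈ 12.86 h

r_p = 3390 + 192.6 = 3582.6 km = 3.5826×10⁶ m.
r_a = 3390 + 19530 = 22920 km = 2.2920×10⁷ m.
Semi-major axis a = (r_p + r_a)/2 = (3582.6 + 22920)/2 = 13251 km = 1.325×10⁷ m.
By Kepler's third law T = 2π√(a³/μ) = 2π × 7.371×10³ = 4.631×10⁴ s.
= 12.86 h.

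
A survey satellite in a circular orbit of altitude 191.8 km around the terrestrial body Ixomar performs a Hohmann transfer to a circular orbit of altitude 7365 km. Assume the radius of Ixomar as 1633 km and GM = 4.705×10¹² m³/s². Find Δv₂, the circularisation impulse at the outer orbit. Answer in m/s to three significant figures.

r₁ = 1633 + 191.8 = 1824.8 km = 1.8248×10⁶ m.
r₂ = 1633 + 7365 = 8998.0 km = 8.9980×10⁶ m.
Transfer ellipse a_t = (r₁ + r₂)/2 = 5.411×10⁶ m.
At r₁: circular v_c1 = √(μ/r₁) = 1606 m/s; transfer-periapsis v_p = √[μ(2/r₁ − 1/a_t)] = 2071 m/s.
At r₂: circular v_c2 = √(μ/r₂) = 723.1 m/s; transfer-apoapsis v_a = √[μ(2/r₂ − 1/a_t)] = 419.9 m/s.
Δv₂ = v_c2 − v_a = 303.2 m/s.

Δv ≈ 303 m/s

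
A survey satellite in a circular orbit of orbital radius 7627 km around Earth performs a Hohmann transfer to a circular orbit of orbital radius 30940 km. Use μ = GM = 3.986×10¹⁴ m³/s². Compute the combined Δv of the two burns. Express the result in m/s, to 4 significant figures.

Δv_total ≈ 3260 m/s

r₁ = 7627 km = 7.627×10⁶ m.
r₂ = 30940 km = 3.094×10⁷ m.
Transfer ellipse a_t = (r₁ + r₂)/2 = 1.928×10⁷ m.
At r₁: circular v_c1 = √(μ/r₁) = 7229 m/s; transfer-perigee v_p = √[μ(2/r₁ − 1/a_t)] = 9157 m/s.
Δv₁ = v_p − v_c1 = 1928 m/s.
At r₂: circular v_c2 = √(μ/r₂) = 3589 m/s; transfer-apogee v_a = √[μ(2/r₂ − 1/a_t)] = 2257 m/s.
Δv₂ = v_c2 − v_a = 1332 m/s.
Total Δv = Δv₁ + Δv₂ = 3260 m/s.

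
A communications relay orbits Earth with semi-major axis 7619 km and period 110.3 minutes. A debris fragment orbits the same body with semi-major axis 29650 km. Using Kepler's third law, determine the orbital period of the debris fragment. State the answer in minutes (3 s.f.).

Kepler's third law: T² ∝ a³, so T₂ = T₁ (a₂/a₁)^(3/2).
a₂/a₁ = 3.892, (a₂/a₁)^(3/2) = 7.677.
T₂ = 110.3 × 7.677 = 846.8 minutes.

T₂ ≈ 847 minutes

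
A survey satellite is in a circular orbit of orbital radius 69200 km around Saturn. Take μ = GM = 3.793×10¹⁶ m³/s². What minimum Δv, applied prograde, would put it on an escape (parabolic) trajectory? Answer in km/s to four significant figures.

Δv ≈ 9.698 km/s

r = 69200 km = 6.920×10⁷ m.
Circular speed v_c = √(μ/r) = 23410 m/s.
Escape speed v_esc = √(2μ/r) = √2 × v_c = 33110 m/s.
Δv = v_esc − v_c = 9698 m/s = 9.698 km/s.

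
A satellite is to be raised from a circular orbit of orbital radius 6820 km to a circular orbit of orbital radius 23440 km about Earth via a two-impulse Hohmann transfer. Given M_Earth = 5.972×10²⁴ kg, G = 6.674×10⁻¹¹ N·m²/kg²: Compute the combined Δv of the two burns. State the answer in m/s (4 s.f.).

μ = GM = 6.674×10⁻¹¹ × 5.972×10²⁴ = 3.986×10¹⁴ m³/s².
r₁ = 6820 km = 6.820×10⁶ m.
r₂ = 23440 km = 2.344×10⁷ m.
Transfer ellipse a_t = (r₁ + r₂)/2 = 1.513×10⁷ m.
At r₁: circular v_c1 = √(μ/r₁) = 7645 m/s; transfer-perigee v_p = √[μ(2/r₁ − 1/a_t)] = 9515 m/s.
Δv₁ = v_p − v_c1 = 1871 m/s.
At r₂: circular v_c2 = √(μ/r₂) = 4124 m/s; transfer-apogee v_a = √[μ(2/r₂ − 1/a_t)] = 2769 m/s.
Δv₂ = v_c2 − v_a = 1355 m/s.
Total Δv = Δv₁ + Δv₂ = 3226 m/s.

Δv_total ≈ 3226 m/s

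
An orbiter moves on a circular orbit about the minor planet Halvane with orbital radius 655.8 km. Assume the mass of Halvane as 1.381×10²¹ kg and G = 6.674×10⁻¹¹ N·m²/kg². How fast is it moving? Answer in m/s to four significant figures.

v ≈ 374.9 m/s

μ = GM = 6.674×10⁻¹¹ × 1.381×10²¹ = 9.217×10¹⁰ m³/s².
r = 655.8 km = 6.558×10⁵ m.
For a circular orbit v = √(μ/r) = √(9.217×10¹⁰ / 6.558×10⁵) = √(1.405×10⁵) = 374.9 m/s.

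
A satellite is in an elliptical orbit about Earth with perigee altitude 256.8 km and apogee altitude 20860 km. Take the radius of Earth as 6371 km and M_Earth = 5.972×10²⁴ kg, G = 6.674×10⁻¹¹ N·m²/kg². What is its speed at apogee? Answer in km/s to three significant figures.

μ = GM = 6.674×10⁻¹¹ × 5.972×10²⁴ = 3.986×10¹⁴ m³/s².
r_p = 6371 + 256.8 = 6627.8 km = 6.6278×10⁶ m.
r_a = 6371 + 20860 = 27231 km = 2.7231×10⁷ m.
Semi-major axis a = (r_p + r_a)/2 = 16929 km = 1.693×10⁷ m.
Vis-viva: v² = μ(2/r − 1/a) = 3.986×10¹⁴ × (7.345×10⁻⁸ − 5.907×10⁻⁸) = 5.730×10⁶ m²/s².
v = 2394 m/s = 2.394 km/s.

v ≈ 2.39 km/s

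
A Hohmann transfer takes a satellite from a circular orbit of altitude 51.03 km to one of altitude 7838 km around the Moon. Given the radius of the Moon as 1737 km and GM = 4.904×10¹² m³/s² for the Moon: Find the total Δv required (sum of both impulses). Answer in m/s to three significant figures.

Δv_total ≈ 808 m/s

r₁ = 1737 + 51.03 = 1788.0 km = 1.7880×10⁶ m.
r₂ = 1737 + 7838 = 9575.0 km = 9.5750×10⁶ m.
Transfer ellipse a_t = (r₁ + r₂)/2 = 5.682×10⁶ m.
At r₁: circular v_c1 = √(μ/r₁) = 1656 m/s; transfer-perilune v_p = √[μ(2/r₁ − 1/a_t)] = 2150 m/s.
Δv₁ = v_p − v_c1 = 493.8 m/s.
At r₂: circular v_c2 = √(μ/r₂) = 715.7 m/s; transfer-apolune v_a = √[μ(2/r₂ − 1/a_t)] = 401.5 m/s.
Δv₂ = v_c2 − v_a = 314.2 m/s.
Total Δv = Δv₁ + Δv₂ = 808.0 m/s.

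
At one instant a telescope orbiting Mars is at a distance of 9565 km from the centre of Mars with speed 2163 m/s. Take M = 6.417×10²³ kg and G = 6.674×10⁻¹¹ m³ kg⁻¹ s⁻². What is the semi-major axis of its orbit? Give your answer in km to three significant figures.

a ≈ 10000 km

μ = GM = 6.674×10⁻¹¹ × 6.417×10²³ = 4.283×10¹³ m³/s².
r = 9.565×10⁶ m.
Vis-viva rearranged: 1/a = 2/r − v²/μ = 2.091×10⁻⁷ − 1.092×10⁻⁷ = 9.985×10⁻⁸ m⁻¹.
a = 1.001×10⁷ m = 10015 km.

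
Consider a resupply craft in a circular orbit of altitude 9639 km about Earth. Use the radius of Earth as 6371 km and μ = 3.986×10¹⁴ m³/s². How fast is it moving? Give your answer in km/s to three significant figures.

v ≈ 4.99 km/s

r = 6371 + 9639 = 16010 km = 1.6010×10⁷ m.
For a circular orbit v = √(μ/r) = √(3.986×10¹⁴ / 1.601×10⁷) = √(2.490×10⁷) = 4990 m/s.
That is 4.990 km/s.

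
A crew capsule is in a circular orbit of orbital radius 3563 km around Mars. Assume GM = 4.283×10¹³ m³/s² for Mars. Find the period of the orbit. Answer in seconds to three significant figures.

T ≈ 6460 seconds

r = 3563 km = 3.563×10⁶ m.
Kepler's third law: T = 2π√(r³/μ) = 2π√((3.563×10⁶)³ / 4.283×10¹³).
r³/μ = 1.056×10⁶ s², so T = 2π × 1.028×10³ = 6.457×10³ s.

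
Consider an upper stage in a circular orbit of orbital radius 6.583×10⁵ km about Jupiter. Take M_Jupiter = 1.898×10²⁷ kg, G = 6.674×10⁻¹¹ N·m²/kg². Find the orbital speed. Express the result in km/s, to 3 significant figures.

v ≈ 13.9 km/s

μ = GM = 6.674×10⁻¹¹ × 1.898×10²⁷ = 1.267×10¹⁷ m³/s².
r = 6.583×10⁵ km = 6.583×10⁸ m.
For a circular orbit v = √(μ/r) = √(1.267×10¹⁷ / 6.583×10⁸) = √(1.924×10⁸) = 13870 m/s.
That is 13.87 km/s.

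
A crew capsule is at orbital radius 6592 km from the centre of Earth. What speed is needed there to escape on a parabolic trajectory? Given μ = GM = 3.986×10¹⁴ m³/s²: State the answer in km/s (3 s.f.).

r = 6592 km = 6.592×10⁶ m.
Escape speed v_esc = √(2μ/r) = √(2 × 3.986×10¹⁴ / 6.592×10⁶) = √(1.209×10⁸) = 11000 m/s.
= 11.00 km/s.

v_esc ≈ 11.0 km/s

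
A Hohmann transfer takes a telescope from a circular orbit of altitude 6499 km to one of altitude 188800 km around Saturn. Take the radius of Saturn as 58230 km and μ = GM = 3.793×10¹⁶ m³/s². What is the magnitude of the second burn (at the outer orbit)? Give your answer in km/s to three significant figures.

r₁ = 58230 + 6499 = 64729 km = 6.4729×10⁷ m.
r₂ = 58230 + 188800 = 247030 km = 2.4703×10⁸ m.
Transfer ellipse a_t = (r₁ + r₂)/2 = 1.559×10⁸ m.
At r₁: circular v_c1 = √(μ/r₁) = 24210 m/s; transfer-perikrone v_p = √[μ(2/r₁ − 1/a_t)] = 30470 m/s.
At r₂: circular v_c2 = √(μ/r₂) = 12390 m/s; transfer-apokrone v_a = √[μ(2/r₂ − 1/a_t)] = 7985 m/s.
Δv₂ = v_c2 − v_a = 4406 m/s.
= 4.406 km/s.

Δv ≈ 4.41 km/s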